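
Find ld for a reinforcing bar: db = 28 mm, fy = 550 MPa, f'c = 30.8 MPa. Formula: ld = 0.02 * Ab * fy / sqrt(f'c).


Ab = pi * 28^2 / 4 = 615.752 mm2
ld = 0.02 * 615.752 * 550 / sqrt(30.8)
= 1220.5 mm

1220.5


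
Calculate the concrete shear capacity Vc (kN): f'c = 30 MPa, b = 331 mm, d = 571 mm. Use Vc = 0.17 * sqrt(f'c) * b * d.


Vc = 0.17 * sqrt(30) * 331 * 571 / 1000
= 175.98 kN

175.98


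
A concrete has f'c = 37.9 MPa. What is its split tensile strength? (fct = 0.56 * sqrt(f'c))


fct = 0.56 * sqrt(37.9)
= 0.56 * 6.156
= 3.448 MPa

3.448


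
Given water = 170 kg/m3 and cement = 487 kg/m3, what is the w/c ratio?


w/c = water / cement
w/c = 170 / 487 = 0.349

0.349


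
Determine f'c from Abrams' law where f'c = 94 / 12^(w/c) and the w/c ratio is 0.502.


f'c = 94 / 12^0.502
= 94 / 3.481
= 27.0 MPa

27.0


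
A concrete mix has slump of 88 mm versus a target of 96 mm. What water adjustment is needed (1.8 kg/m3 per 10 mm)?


Difference = 96 - 88 = 8 mm
Water adjustment = 8 * 1.8 / 10 = 1.4 kg/m3

1.4


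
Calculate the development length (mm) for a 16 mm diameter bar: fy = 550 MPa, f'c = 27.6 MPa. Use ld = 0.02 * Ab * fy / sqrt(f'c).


Ab = pi * 16^2 / 4 = 201.062 mm2
ld = 0.02 * 201.062 * 550 / sqrt(27.6)
= 421.0 mm

421.0


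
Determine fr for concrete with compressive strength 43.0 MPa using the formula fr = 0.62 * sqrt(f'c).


fr = 0.62 * sqrt(43.0)
= 4.066 MPa

4.066


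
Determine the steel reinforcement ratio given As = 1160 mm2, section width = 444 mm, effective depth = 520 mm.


rho = As / (b * d)
= 1160 / (444 * 520)
= 0.005

0.005


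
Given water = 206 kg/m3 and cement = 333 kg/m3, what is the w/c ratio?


w/c = water / cement
w/c = 206 / 333 = 0.619

0.619


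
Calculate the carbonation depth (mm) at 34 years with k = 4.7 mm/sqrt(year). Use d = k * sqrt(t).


depth = k * sqrt(t)
= 4.7 * sqrt(34)
= 27.41 mm

27.41


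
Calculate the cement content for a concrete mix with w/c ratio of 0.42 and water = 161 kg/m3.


Cement = water / (w/c)
= 161 / 0.42
= 383.3 kg/m3

383.3


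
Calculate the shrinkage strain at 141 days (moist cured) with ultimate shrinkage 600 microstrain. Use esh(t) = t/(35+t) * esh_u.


esh(141) = 141 / (35 + 141) * 600
= 141 / 176 * 600
= 480.7 microstrain

480.7


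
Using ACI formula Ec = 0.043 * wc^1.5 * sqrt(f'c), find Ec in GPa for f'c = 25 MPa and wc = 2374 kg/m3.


Ec = 0.043 * 2374^1.5 * sqrt(25) / 1000
= 24.87 GPa

24.87


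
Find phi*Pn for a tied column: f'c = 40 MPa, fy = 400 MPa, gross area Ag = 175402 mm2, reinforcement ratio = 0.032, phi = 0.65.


Ast = rho * Ag = 0.032 * 175402 = 5612.864 mm2
phi*Pn = 0.65 * 0.80 * (0.85 * 40 * (175402 - 5612.864) + 400 * 5612.864) / 1000
= 4169.35 kN

4169.35


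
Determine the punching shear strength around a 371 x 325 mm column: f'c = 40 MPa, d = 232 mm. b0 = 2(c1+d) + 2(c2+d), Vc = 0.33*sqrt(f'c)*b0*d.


b0 = 2*(371 + 232) + 2*(325 + 232) = 2320 mm
Vc = 0.33 * sqrt(40) * 2320 * 232 / 1000
= 1123.36 kN

1123.36


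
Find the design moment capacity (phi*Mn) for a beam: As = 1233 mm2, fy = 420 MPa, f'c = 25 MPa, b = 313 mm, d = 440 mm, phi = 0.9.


a = As * fy / (0.85 * f'c * b)
= 1233 * 420 / (0.85 * 25 * 313)
= 77.859 mm
Mn = As * fy * (d - a/2) / 10^6
= 207.6984 kN-m
phi*Mn = 0.9 * 207.6984 = 186.93 kN-m

186.93


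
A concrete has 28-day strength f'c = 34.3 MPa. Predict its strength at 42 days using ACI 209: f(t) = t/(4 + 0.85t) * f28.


f(42) = 42 / (4 + 0.85 * 42) * 34.3
= 42 / 39.7 * 34.3
= 36.29 MPa

36.29


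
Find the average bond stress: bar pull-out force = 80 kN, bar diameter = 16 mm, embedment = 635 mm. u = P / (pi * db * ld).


u = P / (pi * db * ld)
= 80 * 1000 / (pi * 16 * 635)
= 2.506 MPa

2.506


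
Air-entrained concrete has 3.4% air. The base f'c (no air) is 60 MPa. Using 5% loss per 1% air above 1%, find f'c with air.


Strength loss = (3.4 - 1) * 5 = 12.0%
f'c = 60 * (1 - 12.0/100)
= 52.8 MPa

52.8


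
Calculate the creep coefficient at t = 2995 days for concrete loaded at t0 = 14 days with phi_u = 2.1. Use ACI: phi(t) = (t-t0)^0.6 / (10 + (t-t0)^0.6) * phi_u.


dt = 2995 - 14 = 2981
phi = 2981^0.6 / (10 + 2981^0.6) * 2.1
= 1.94

1.94


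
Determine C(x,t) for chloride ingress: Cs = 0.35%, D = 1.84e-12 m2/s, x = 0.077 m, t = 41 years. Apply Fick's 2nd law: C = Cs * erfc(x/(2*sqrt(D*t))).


t_seconds = 41 * 365.25 * 24 * 3600 = 1293861600.0 s
arg = 0.077 / (2 * sqrt(1.84e-12 * 1293861600.0))
= 0.7891
erfc(0.7891) = 0.2645
C = 0.35 * 0.2645 = 0.0926%

0.0926


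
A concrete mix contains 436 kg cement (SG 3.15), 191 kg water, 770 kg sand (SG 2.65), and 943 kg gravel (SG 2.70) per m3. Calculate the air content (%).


Vol cement = 436 / (3.15 * 1000) = 0.138413 m3
Vol water = 191 / 1000 = 0.191 m3
Vol sand = 770 / (2.65 * 1000) = 0.290566 m3
Vol gravel = 943 / (2.70 * 1000) = 0.349259 m3
Total solid + water volume = 0.969238 m3
Air = (1 - 0.969238) * 100 = 3.08%

3.08


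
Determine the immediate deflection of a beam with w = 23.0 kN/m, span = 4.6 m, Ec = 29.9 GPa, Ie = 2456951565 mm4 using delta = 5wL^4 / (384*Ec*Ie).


Convert: L = 4.6 m = 4600 mm, Ec = 29.9 GPa = 29900 MPa
delta = 5 * 23.0 * 4600^4 / (384 * 29900 * 2456951565)
= 1.83 mm

1.83


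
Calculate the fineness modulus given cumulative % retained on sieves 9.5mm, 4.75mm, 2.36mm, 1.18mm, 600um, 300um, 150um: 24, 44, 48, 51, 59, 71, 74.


FM = sum(cumulative % retained) / 100
= 371 / 100
= 3.71

3.71


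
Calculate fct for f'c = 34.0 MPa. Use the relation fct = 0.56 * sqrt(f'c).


fct = 0.56 * sqrt(34.0)
= 0.56 * 5.831
= 3.265 MPa

3.265


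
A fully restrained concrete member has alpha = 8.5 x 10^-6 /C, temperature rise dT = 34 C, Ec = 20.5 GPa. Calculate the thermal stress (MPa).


sigma = alpha * dT * Ec
= 8.5e-6 * 34 * 20.5 * 1000
= 5.924 MPa

5.924


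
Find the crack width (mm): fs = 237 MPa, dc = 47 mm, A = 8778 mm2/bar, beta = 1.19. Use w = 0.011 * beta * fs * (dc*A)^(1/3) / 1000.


w = 0.011 * beta * fs * (dc * A)^(1/3) / 1000
= 0.011 * 1.19 * 237 * (47 * 8778)^(1/3) / 1000
= 0.231 mm

0.231


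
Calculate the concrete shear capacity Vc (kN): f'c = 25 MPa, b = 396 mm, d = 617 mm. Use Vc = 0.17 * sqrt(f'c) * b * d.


Vc = 0.17 * sqrt(25) * 396 * 617 / 1000
= 207.68 kN

207.68


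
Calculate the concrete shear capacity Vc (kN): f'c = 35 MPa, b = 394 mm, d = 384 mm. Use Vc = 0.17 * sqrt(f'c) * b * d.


Vc = 0.17 * sqrt(35) * 394 * 384 / 1000
= 152.16 kN

152.16


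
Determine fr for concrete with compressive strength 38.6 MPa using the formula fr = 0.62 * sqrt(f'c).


fr = 0.62 * sqrt(38.6)
= 3.852 MPa

3.852


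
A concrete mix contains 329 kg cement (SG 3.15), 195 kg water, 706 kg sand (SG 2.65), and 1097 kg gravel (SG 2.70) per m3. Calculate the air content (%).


Vol cement = 329 / (3.15 * 1000) = 0.104444 m3
Vol water = 195 / 1000 = 0.195 m3
Vol sand = 706 / (2.65 * 1000) = 0.266415 m3
Vol gravel = 1097 / (2.70 * 1000) = 0.406296 m3
Total solid + water volume = 0.972156 m3
Air = (1 - 0.972156) * 100 = 2.78%

2.78


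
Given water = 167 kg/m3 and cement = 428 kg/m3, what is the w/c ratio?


w/c = water / cement
w/c = 167 / 428 = 0.39

0.39


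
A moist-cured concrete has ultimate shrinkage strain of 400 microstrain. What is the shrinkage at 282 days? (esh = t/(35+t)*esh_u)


esh(282) = 282 / (35 + 282) * 400
= 282 / 317 * 400
= 355.8 microstrain

355.8


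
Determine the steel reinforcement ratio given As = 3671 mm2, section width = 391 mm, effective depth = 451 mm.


rho = As / (b * d)
= 3671 / (391 * 451)
= 0.0208

0.0208


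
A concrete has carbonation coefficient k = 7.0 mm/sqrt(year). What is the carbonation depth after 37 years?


depth = k * sqrt(t)
= 7.0 * sqrt(37)
= 42.58 mm

42.58


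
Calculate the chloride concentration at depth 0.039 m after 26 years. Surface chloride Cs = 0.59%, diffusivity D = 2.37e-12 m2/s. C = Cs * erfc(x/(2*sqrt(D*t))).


t_seconds = 26 * 365.25 * 24 * 3600 = 820497600.0 s
arg = 0.039 / (2 * sqrt(2.37e-12 * 820497600.0))
= 0.4422
erfc(0.4422) = 0.5317
C = 0.59 * 0.5317 = 0.3137%

0.3137


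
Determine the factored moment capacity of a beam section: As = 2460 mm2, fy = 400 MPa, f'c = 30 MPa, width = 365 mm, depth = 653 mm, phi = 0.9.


a = As * fy / (0.85 * f'c * b)
= 2460 * 400 / (0.85 * 30 * 365)
= 105.7212 mm
Mn = As * fy * (d - a/2) / 10^6
= 590.5372 kN-m
phi*Mn = 0.9 * 590.5372 = 531.48 kN-m

531.48


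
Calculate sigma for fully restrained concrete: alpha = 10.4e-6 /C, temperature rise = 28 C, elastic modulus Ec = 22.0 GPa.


sigma = alpha * dT * Ec
= 10.4e-6 * 28 * 22.0 * 1000
= 6.406 MPa

6.406


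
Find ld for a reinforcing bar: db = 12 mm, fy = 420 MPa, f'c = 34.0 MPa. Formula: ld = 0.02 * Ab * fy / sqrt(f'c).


Ab = pi * 12^2 / 4 = 113.097 mm2
ld = 0.02 * 113.097 * 420 / sqrt(34.0)
= 162.9 mm

162.9


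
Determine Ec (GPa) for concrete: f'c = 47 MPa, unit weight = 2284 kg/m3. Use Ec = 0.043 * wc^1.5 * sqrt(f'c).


Ec = 0.043 * 2284^1.5 * sqrt(47) / 1000
= 32.18 GPa

32.18


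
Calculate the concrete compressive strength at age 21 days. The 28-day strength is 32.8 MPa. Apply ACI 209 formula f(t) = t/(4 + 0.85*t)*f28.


f(21) = 21 / (4 + 0.85 * 21) * 32.8
= 21 / 21.85 * 32.8
= 31.52 MPa

31.52


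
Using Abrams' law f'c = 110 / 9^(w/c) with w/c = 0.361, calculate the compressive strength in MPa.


f'c = 110 / 9^0.361
= 110 / 2.21
= 49.76 MPa

49.76


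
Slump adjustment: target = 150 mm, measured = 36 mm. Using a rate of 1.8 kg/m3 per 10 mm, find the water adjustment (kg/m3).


Difference = 150 - 36 = 114 mm
Water adjustment = 114 * 1.8 / 10 = 20.5 kg/m3

20.5


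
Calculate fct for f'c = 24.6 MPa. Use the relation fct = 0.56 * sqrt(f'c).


fct = 0.56 * sqrt(24.6)
= 0.56 * 4.96
= 2.778 MPa

2.778


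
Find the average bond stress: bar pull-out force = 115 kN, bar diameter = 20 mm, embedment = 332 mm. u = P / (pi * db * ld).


u = P / (pi * db * ld)
= 115 * 1000 / (pi * 20 * 332)
= 5.513 MPa

5.513


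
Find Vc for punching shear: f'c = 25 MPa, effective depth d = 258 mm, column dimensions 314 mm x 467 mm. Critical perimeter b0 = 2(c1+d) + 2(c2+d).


b0 = 2*(314 + 258) + 2*(467 + 258) = 2594 mm
Vc = 0.33 * sqrt(25) * 2594 * 258 / 1000
= 1104.27 kN

1104.27


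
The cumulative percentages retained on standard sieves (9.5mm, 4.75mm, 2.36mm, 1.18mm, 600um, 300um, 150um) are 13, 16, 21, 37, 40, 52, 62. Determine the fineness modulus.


FM = sum(cumulative % retained) / 100
= 241 / 100
= 2.41

2.41


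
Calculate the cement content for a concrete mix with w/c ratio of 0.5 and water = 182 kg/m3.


Cement = water / (w/c)
= 182 / 0.5
= 364.0 kg/m3

364.0


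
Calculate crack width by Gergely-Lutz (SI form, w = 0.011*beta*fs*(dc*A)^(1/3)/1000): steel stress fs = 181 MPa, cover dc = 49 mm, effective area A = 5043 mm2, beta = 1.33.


w = 0.011 * beta * fs * (dc * A)^(1/3) / 1000
= 0.011 * 1.33 * 181 * (49 * 5043)^(1/3) / 1000
= 0.166 mm

0.166


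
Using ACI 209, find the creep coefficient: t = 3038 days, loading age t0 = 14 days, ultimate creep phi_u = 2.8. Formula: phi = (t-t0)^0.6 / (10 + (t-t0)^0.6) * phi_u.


dt = 3038 - 14 = 3024
phi = 3024^0.6 / (10 + 3024^0.6) * 2.8
= 2.589

2.589


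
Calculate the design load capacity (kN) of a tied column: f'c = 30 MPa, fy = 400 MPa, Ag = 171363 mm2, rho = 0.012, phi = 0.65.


Ast = rho * Ag = 0.012 * 171363 = 2056.356 mm2
phi*Pn = 0.65 * 0.80 * (0.85 * 30 * (171363 - 2056.356) + 400 * 2056.356) / 1000
= 2672.73 kN

2672.73


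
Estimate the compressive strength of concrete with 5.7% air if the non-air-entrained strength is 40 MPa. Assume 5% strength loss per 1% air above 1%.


Strength loss = (5.7 - 1) * 5 = 23.5%
f'c = 40 * (1 - 23.5/100)
= 30.6 MPa

30.6


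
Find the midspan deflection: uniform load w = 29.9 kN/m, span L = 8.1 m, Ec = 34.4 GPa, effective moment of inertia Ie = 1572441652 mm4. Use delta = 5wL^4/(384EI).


Convert: L = 8.1 m = 8100 mm, Ec = 34.4 GPa = 34400 MPa
delta = 5 * 29.9 * 8100^4 / (384 * 34400 * 1572441652)
= 30.98 mm

30.98


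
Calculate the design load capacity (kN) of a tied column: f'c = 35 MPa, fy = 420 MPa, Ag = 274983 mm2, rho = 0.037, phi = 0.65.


Ast = rho * Ag = 0.037 * 274983 = 10174.371 mm2
phi*Pn = 0.65 * 0.80 * (0.85 * 35 * (274983 - 10174.371) + 420 * 10174.371) / 1000
= 6318.67 kN

6318.67


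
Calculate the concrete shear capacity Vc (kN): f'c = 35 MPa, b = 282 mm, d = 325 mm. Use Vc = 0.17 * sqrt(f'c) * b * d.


Vc = 0.17 * sqrt(35) * 282 * 325 / 1000
= 92.18 kN

92.18


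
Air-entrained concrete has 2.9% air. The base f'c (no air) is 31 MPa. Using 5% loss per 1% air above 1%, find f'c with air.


Strength loss = (2.9 - 1) * 5 = 9.5%
f'c = 31 * (1 - 9.5/100)
= 28.05 MPa

28.05


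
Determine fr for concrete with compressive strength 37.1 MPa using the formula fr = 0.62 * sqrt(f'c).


fr = 0.62 * sqrt(37.1)
= 3.776 MPa

3.776


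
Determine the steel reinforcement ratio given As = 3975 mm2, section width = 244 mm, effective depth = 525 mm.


rho = As / (b * d)
= 3975 / (244 * 525)
= 0.031

0.031


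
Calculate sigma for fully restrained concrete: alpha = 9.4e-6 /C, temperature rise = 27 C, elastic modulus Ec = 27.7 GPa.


sigma = alpha * dT * Ec
= 9.4e-6 * 27 * 27.7 * 1000
= 7.03 MPa

7.03


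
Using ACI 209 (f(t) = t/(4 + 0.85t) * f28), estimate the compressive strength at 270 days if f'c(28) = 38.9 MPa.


f(270) = 270 / (4 + 0.85 * 270) * 38.9
= 270 / 233.5 * 38.9
= 44.98 MPa

44.98


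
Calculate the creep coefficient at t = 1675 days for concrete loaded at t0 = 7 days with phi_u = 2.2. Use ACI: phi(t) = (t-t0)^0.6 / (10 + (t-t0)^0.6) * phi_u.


dt = 1675 - 7 = 1668
phi = 1668^0.6 / (10 + 1668^0.6) * 2.2
= 1.97

1.97


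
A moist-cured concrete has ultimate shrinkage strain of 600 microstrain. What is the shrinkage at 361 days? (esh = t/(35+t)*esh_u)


esh(361) = 361 / (35 + 361) * 600
= 361 / 396 * 600
= 547.0 microstrain

547.0


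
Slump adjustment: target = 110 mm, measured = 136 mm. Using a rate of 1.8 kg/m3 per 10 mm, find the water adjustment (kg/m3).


Difference = 110 - 136 = -26 mm
Water adjustment = -26 * 1.8 / 10 = -4.7 kg/m3

-4.7


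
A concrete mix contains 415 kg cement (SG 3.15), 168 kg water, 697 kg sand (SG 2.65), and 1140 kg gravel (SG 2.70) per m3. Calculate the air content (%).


Vol cement = 415 / (3.15 * 1000) = 0.131746 m3
Vol water = 168 / 1000 = 0.168 m3
Vol sand = 697 / (2.65 * 1000) = 0.263019 m3
Vol gravel = 1140 / (2.70 * 1000) = 0.422222 m3
Total solid + water volume = 0.984987 m3
Air = (1 - 0.984987) * 100 = 1.5%

1.5


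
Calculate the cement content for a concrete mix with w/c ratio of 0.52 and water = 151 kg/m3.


Cement = water / (w/c)
= 151 / 0.52
= 290.4 kg/m3

290.4


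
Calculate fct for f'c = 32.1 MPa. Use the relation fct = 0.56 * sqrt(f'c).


fct = 0.56 * sqrt(32.1)
= 0.56 * 5.666
= 3.173 MPa

3.173


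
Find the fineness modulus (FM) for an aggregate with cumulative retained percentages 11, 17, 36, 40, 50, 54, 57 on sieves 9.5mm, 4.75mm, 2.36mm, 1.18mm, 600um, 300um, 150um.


FM = sum(cumulative % retained) / 100
= 265 / 100
= 2.65

2.65


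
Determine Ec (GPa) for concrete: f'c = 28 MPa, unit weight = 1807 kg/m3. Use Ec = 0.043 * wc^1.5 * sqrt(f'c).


Ec = 0.043 * 1807^1.5 * sqrt(28) / 1000
= 17.48 GPa

17.48


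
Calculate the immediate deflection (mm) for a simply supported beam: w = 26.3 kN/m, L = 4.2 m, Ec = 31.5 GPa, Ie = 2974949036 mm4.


Convert: L = 4.2 m = 4200 mm, Ec = 31.5 GPa = 31500 MPa
delta = 5 * 26.3 * 4200^4 / (384 * 31500 * 2974949036)
= 1.14 mm

1.14


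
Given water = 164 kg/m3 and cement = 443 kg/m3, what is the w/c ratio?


w/c = water / cement
w/c = 164 / 443 = 0.37

0.37


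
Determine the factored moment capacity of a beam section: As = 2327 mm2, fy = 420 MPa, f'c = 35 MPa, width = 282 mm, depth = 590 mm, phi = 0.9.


a = As * fy / (0.85 * f'c * b)
= 2327 * 420 / (0.85 * 35 * 282)
= 116.4956 mm
Mn = As * fy * (d - a/2) / 10^6
= 519.7027 kN-m
phi*Mn = 0.9 * 519.7027 = 467.73 kN-m

467.73


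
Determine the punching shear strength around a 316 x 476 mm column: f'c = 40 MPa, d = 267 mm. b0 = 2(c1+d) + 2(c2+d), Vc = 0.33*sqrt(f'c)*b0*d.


b0 = 2*(316 + 267) + 2*(476 + 267) = 2652 mm
Vc = 0.33 * sqrt(40) * 2652 * 267 / 1000
= 1477.84 kN

1477.84


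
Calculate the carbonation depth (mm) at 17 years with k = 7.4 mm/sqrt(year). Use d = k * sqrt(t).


depth = k * sqrt(t)
= 7.4 * sqrt(17)
= 30.51 mm

30.51


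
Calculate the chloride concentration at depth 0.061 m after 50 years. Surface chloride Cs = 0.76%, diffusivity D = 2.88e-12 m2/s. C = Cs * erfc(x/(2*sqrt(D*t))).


t_seconds = 50 * 365.25 * 24 * 3600 = 1577880000.0 s
arg = 0.061 / (2 * sqrt(2.88e-12 * 1577880000.0))
= 0.4524
erfc(0.4524) = 0.5223
C = 0.76 * 0.5223 = 0.3969%

0.3969


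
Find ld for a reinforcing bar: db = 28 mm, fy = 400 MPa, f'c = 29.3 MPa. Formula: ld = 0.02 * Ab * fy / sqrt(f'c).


Ab = pi * 28^2 / 4 = 615.752 mm2
ld = 0.02 * 615.752 * 400 / sqrt(29.3)
= 910.0 mm

910.0


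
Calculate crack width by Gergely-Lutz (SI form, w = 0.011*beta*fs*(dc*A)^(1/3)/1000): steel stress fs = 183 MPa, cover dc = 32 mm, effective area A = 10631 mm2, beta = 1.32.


w = 0.011 * beta * fs * (dc * A)^(1/3) / 1000
= 0.011 * 1.32 * 183 * (32 * 10631)^(1/3) / 1000
= 0.185 mm

0.185


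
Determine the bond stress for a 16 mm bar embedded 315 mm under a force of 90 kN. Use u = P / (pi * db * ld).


u = P / (pi * db * ld)
= 90 * 1000 / (pi * 16 * 315)
= 5.684 MPa

5.684


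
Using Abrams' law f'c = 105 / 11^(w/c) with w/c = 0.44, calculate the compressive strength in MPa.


f'c = 105 / 11^0.44
= 105 / 2.872
= 36.56 MPa

36.56


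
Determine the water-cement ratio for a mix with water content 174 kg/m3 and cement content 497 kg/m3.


w/c = water / cement
w/c = 174 / 497 = 0.35

0.35


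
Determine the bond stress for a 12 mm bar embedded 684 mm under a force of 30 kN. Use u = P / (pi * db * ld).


u = P / (pi * db * ld)
= 30 * 1000 / (pi * 12 * 684)
= 1.163 MPa

1.163


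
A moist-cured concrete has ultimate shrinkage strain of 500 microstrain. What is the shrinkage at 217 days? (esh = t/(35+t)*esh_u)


esh(217) = 217 / (35 + 217) * 500
= 217 / 252 * 500
= 430.6 microstrain

430.6


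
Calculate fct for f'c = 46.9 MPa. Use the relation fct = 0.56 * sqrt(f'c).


fct = 0.56 * sqrt(46.9)
= 0.56 * 6.848
= 3.835 MPa

3.835


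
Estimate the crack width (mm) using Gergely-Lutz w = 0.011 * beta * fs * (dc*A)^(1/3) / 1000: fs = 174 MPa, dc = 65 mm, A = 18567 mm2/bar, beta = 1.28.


w = 0.011 * beta * fs * (dc * A)^(1/3) / 1000
= 0.011 * 1.28 * 174 * (65 * 18567)^(1/3) / 1000
= 0.261 mm

0.261


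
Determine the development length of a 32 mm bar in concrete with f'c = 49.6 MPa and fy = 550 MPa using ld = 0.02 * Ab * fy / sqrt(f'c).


Ab = pi * 32^2 / 4 = 804.248 mm2
ld = 0.02 * 804.248 * 550 / sqrt(49.6)
= 1256.2 mm

1256.2


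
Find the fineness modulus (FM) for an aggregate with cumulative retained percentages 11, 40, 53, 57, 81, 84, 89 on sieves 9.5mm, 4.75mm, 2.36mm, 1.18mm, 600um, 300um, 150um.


FM = sum(cumulative % retained) / 100
= 415 / 100
= 4.15

4.15


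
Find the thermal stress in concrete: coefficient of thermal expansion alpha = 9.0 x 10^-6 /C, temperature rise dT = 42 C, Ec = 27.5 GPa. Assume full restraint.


sigma = alpha * dT * Ec
= 9.0e-6 * 42 * 27.5 * 1000
= 10.395 MPa

10.395


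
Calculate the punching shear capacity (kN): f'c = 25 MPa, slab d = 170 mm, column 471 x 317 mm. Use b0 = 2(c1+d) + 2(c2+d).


b0 = 2*(471 + 170) + 2*(317 + 170) = 2256 mm
Vc = 0.33 * sqrt(25) * 2256 * 170 / 1000
= 632.81 kN

632.81


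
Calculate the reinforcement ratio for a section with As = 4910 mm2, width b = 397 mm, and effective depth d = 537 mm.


rho = As / (b * d)
= 4910 / (397 * 537)
= 0.023

0.023


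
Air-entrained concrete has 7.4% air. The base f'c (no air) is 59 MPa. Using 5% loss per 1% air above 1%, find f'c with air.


Strength loss = (7.4 - 1) * 5 = 32.0%
f'c = 59 * (1 - 32.0/100)
= 40.12 MPa

40.12


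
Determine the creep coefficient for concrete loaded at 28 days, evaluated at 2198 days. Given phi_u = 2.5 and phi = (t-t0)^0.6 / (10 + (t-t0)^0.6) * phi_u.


dt = 2198 - 28 = 2170
phi = 2170^0.6 / (10 + 2170^0.6) * 2.5
= 2.274

2.274


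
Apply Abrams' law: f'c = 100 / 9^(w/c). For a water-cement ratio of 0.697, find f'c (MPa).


f'c = 100 / 9^0.697
= 100 / 4.625
= 21.62 MPa

21.62


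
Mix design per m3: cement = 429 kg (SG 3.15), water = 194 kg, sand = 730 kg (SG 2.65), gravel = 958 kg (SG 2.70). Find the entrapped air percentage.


Vol cement = 429 / (3.15 * 1000) = 0.13619 m3
Vol water = 194 / 1000 = 0.194 m3
Vol sand = 730 / (2.65 * 1000) = 0.275472 m3
Vol gravel = 958 / (2.70 * 1000) = 0.354815 m3
Total solid + water volume = 0.960477 m3
Air = (1 - 0.960477) * 100 = 3.95%

3.95


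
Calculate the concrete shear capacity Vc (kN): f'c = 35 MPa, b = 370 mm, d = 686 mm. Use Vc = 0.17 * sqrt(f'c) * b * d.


Vc = 0.17 * sqrt(35) * 370 * 686 / 1000
= 255.28 kN

255.28


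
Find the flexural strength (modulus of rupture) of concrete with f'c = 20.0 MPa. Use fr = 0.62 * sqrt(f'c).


fr = 0.62 * sqrt(20.0)
= 2.773 MPa

2.773


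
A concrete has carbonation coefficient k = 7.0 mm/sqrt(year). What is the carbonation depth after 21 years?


depth = k * sqrt(t)
= 7.0 * sqrt(21)
= 32.08 mm

32.08


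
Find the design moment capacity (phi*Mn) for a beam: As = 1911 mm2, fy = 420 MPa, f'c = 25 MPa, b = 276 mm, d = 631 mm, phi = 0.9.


a = As * fy / (0.85 * f'c * b)
= 1911 * 420 / (0.85 * 25 * 276)
= 136.8491 mm
Mn = As * fy * (d - a/2) / 10^6
= 451.5343 kN-m
phi*Mn = 0.9 * 451.5343 = 406.38 kN-m

406.38


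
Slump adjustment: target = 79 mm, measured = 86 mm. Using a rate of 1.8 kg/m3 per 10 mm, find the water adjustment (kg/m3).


Difference = 79 - 86 = -7 mm
Water adjustment = -7 * 1.8 / 10 = -1.3 kg/m3

-1.3


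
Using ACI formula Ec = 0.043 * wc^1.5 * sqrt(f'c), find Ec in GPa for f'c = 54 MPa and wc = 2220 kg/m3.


Ec = 0.043 * 2220^1.5 * sqrt(54) / 1000
= 33.05 GPa

33.05


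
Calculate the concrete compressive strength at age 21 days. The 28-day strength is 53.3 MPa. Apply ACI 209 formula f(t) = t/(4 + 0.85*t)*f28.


f(21) = 21 / (4 + 0.85 * 21) * 53.3
= 21 / 21.85 * 53.3
= 51.23 MPa

51.23


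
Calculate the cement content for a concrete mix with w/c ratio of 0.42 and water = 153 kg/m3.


Cement = water / (w/c)
= 153 / 0.42
= 364.3 kg/m3

364.3


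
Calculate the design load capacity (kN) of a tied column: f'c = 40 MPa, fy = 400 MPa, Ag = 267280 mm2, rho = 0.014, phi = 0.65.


Ast = rho * Ag = 0.014 * 267280 = 3741.92 mm2
phi*Pn = 0.65 * 0.80 * (0.85 * 40 * (267280 - 3741.92) + 400 * 3741.92) / 1000
= 5437.67 kN

5437.67


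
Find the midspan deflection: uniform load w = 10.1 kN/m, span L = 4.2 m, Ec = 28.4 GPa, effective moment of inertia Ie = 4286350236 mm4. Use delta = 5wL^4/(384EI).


Convert: L = 4.2 m = 4200 mm, Ec = 28.4 GPa = 28400 MPa
delta = 5 * 10.1 * 4200^4 / (384 * 28400 * 4286350236)
= 0.34 mm

0.34


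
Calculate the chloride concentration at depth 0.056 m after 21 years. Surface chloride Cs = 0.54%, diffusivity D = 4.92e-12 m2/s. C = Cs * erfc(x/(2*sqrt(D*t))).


t_seconds = 21 * 365.25 * 24 * 3600 = 662709600.0 s
arg = 0.056 / (2 * sqrt(4.92e-12 * 662709600.0))
= 0.4904
erfc(0.4904) = 0.488
C = 0.54 * 0.488 = 0.2635%

0.2635


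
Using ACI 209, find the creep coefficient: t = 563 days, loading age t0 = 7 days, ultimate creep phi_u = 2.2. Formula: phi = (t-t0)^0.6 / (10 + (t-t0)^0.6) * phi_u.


dt = 563 - 7 = 556
phi = 556^0.6 / (10 + 556^0.6) * 2.2
= 1.795

1.795


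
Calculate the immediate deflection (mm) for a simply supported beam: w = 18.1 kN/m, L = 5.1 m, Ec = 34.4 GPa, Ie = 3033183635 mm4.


Convert: L = 5.1 m = 5100 mm, Ec = 34.4 GPa = 34400 MPa
delta = 5 * 18.1 * 5100^4 / (384 * 34400 * 3033183635)
= 1.53 mm

1.53


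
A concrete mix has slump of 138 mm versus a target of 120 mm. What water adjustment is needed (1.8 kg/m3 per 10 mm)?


Difference = 120 - 138 = -18 mm
Water adjustment = -18 * 1.8 / 10 = -3.2 kg/m3

-3.2


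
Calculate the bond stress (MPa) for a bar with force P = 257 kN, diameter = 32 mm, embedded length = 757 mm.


u = P / (pi * db * ld)
= 257 * 1000 / (pi * 32 * 757)
= 3.377 MPa

3.377


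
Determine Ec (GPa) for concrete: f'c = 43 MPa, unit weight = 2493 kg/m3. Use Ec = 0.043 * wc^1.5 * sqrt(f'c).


Ec = 0.043 * 2493^1.5 * sqrt(43) / 1000
= 35.1 GPa

35.1


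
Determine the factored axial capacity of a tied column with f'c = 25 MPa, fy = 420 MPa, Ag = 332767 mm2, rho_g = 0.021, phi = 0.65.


Ast = rho * Ag = 0.021 * 332767 = 6988.107 mm2
phi*Pn = 0.65 * 0.80 * (0.85 * 25 * (332767 - 6988.107) + 420 * 6988.107) / 1000
= 5126.06 kN

5126.06


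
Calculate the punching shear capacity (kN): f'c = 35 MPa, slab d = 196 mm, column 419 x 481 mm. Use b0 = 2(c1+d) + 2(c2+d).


b0 = 2*(419 + 196) + 2*(481 + 196) = 2584 mm
Vc = 0.33 * sqrt(35) * 2584 * 196 / 1000
= 988.77 kN

988.77


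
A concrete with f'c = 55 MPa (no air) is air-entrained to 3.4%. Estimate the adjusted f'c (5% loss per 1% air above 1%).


Strength loss = (3.4 - 1) * 5 = 12.0%
f'c = 55 * (1 - 12.0/100)
= 48.4 MPa

48.4


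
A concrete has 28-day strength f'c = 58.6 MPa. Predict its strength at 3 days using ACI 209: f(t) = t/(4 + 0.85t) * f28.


f(3) = 3 / (4 + 0.85 * 3) * 58.6
= 3 / 6.55 * 58.6
= 26.84 MPa

26.84


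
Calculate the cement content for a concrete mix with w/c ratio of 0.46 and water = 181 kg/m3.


Cement = water / (w/c)
= 181 / 0.46
= 393.5 kg/m3

393.5


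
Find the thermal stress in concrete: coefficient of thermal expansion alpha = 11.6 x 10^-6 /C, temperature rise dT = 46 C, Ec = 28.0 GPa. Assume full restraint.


sigma = alpha * dT * Ec
= 11.6e-6 * 46 * 28.0 * 1000
= 14.941 MPa

14.941


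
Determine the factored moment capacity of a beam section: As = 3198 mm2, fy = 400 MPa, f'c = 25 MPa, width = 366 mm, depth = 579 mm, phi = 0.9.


a = As * fy / (0.85 * f'c * b)
= 3198 * 400 / (0.85 * 25 * 366)
= 164.4744 mm
Mn = As * fy * (d - a/2) / 10^6
= 635.4589 kN-m
phi*Mn = 0.9 * 635.4589 = 571.91 kN-m

571.91


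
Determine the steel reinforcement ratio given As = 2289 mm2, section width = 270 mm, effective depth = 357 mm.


rho = As / (b * d)
= 2289 / (270 * 357)
= 0.0237

0.0237


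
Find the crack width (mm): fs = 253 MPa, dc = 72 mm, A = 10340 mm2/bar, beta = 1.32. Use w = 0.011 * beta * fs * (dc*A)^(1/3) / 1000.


w = 0.011 * beta * fs * (dc * A)^(1/3) / 1000
= 0.011 * 1.32 * 253 * (72 * 10340)^(1/3) / 1000
= 0.333 mm

0.333


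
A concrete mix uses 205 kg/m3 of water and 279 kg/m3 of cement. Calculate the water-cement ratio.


w/c = water / cement
w/c = 205 / 279 = 0.735

0.735


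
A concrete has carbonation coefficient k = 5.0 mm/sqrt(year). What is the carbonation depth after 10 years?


depth = k * sqrt(t)
= 5.0 * sqrt(10)
= 15.81 mm

15.81


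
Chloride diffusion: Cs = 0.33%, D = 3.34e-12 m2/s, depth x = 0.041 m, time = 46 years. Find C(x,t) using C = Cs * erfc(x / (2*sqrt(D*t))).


t_seconds = 46 * 365.25 * 24 * 3600 = 1451649600.0 s
arg = 0.041 / (2 * sqrt(3.34e-12 * 1451649600.0))
= 0.2944
erfc(0.2944) = 0.6771
C = 0.33 * 0.6771 = 0.2235%

0.2235


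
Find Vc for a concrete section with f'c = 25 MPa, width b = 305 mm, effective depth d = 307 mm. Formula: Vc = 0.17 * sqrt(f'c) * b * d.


Vc = 0.17 * sqrt(25) * 305 * 307 / 1000
= 79.59 kN

79.59


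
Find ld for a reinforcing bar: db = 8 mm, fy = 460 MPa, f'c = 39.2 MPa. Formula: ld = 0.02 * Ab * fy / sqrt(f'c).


Ab = pi * 8^2 / 4 = 50.265 mm2
ld = 0.02 * 50.265 * 460 / sqrt(39.2)
= 73.9 mm

73.9


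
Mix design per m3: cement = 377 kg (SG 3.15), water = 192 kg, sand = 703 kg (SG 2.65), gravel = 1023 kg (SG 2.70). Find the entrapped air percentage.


Vol cement = 377 / (3.15 * 1000) = 0.119683 m3
Vol water = 192 / 1000 = 0.192 m3
Vol sand = 703 / (2.65 * 1000) = 0.265283 m3
Vol gravel = 1023 / (2.70 * 1000) = 0.378889 m3
Total solid + water volume = 0.955854 m3
Air = (1 - 0.955854) * 100 = 4.41%

4.41


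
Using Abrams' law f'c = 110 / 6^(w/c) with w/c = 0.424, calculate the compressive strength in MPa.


f'c = 110 / 6^0.424
= 110 / 2.138
= 51.46 MPa

51.46


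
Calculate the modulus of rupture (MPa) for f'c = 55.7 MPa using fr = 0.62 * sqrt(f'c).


fr = 0.62 * sqrt(55.7)
= 4.627 MPa

4.627


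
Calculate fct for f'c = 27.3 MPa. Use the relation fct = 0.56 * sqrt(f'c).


fct = 0.56 * sqrt(27.3)
= 0.56 * 5.225
= 2.926 MPa

2.926


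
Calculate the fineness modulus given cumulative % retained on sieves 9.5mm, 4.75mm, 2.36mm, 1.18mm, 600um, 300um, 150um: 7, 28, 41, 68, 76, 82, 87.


FM = sum(cumulative % retained) / 100
= 389 / 100
= 3.89

3.89


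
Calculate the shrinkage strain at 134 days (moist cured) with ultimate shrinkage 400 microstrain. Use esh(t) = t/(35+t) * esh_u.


esh(134) = 134 / (35 + 134) * 400
= 134 / 169 * 400
= 317.2 microstrain

317.2


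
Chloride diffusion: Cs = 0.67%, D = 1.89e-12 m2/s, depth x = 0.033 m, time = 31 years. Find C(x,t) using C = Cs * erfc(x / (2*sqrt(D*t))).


t_seconds = 31 * 365.25 * 24 * 3600 = 978285600.0 s
arg = 0.033 / (2 * sqrt(1.89e-12 * 978285600.0))
= 0.3837
erfc(0.3837) = 0.5874
C = 0.67 * 0.5874 = 0.3935%

0.3935


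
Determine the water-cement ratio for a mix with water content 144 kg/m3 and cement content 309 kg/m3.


w/c = water / cement
w/c = 144 / 309 = 0.466

0.466


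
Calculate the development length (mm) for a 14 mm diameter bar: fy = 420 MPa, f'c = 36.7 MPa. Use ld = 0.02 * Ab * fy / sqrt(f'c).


Ab = pi * 14^2 / 4 = 153.938 mm2
ld = 0.02 * 153.938 * 420 / sqrt(36.7)
= 213.4 mm

213.4


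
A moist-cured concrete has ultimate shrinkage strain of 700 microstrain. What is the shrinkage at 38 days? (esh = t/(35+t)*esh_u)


esh(38) = 38 / (35 + 38) * 700
= 38 / 73 * 700
= 364.4 microstrain

364.4


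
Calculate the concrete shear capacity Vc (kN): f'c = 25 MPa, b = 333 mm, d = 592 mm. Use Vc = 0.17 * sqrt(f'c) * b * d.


Vc = 0.17 * sqrt(25) * 333 * 592 / 1000
= 167.57 kN

167.57


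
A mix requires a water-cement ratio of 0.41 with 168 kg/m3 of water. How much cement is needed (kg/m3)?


Cement = water / (w/c)
= 168 / 0.41
= 409.8 kg/m3

409.8


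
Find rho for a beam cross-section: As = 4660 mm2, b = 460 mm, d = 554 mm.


rho = As / (b * d)
= 4660 / (460 * 554)
= 0.0183

0.0183


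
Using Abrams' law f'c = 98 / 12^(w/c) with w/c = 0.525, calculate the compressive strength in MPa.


f'c = 98 / 12^0.525
= 98 / 3.686
= 26.59 MPa

26.59


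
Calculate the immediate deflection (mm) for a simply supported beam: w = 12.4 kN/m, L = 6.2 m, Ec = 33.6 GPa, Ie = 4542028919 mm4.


Convert: L = 6.2 m = 6200 mm, Ec = 33.6 GPa = 33600 MPa
delta = 5 * 12.4 * 6200^4 / (384 * 33600 * 4542028919)
= 1.56 mm

1.56


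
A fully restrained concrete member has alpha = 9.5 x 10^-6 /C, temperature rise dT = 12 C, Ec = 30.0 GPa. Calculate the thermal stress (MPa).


sigma = alpha * dT * Ec
= 9.5e-6 * 12 * 30.0 * 1000
= 3.42 MPa

3.42


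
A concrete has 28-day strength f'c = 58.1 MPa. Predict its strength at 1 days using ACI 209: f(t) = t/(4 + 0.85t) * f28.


f(1) = 1 / (4 + 0.85 * 1) * 58.1
= 1 / 4.85 * 58.1
= 11.98 MPa

11.98


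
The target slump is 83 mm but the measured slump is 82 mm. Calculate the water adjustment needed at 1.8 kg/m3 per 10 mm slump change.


Difference = 83 - 82 = 1 mm
Water adjustment = 1 * 1.8 / 10 = 0.2 kg/m3

0.2


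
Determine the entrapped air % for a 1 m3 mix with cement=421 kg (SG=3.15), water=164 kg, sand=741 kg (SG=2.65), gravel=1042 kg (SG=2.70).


Vol cement = 421 / (3.15 * 1000) = 0.133651 m3
Vol water = 164 / 1000 = 0.164 m3
Vol sand = 741 / (2.65 * 1000) = 0.279623 m3
Vol gravel = 1042 / (2.70 * 1000) = 0.385926 m3
Total solid + water volume = 0.963199 m3
Air = (1 - 0.963199) * 100 = 3.68%

3.68


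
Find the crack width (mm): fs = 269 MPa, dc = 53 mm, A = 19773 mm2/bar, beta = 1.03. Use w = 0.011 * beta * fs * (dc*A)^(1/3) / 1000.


w = 0.011 * beta * fs * (dc * A)^(1/3) / 1000
= 0.011 * 1.03 * 269 * (53 * 19773)^(1/3) / 1000
= 0.31 mm

0.31


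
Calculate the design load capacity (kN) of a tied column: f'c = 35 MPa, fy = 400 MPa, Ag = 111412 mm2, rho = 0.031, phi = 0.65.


Ast = rho * Ag = 0.031 * 111412 = 3453.772 mm2
phi*Pn = 0.65 * 0.80 * (0.85 * 35 * (111412 - 3453.772) + 400 * 3453.772) / 1000
= 2388.5 kN

2388.5


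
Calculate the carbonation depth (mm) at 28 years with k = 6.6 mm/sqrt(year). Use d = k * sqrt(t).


depth = k * sqrt(t)
= 6.6 * sqrt(28)
= 34.92 mm

34.92


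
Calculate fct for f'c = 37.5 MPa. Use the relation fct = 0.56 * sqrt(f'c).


fct = 0.56 * sqrt(37.5)
= 0.56 * 6.124
= 3.429 MPa

3.429


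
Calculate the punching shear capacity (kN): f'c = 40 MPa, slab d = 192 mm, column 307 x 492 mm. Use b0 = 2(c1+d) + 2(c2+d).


b0 = 2*(307 + 192) + 2*(492 + 192) = 2366 mm
Vc = 0.33 * sqrt(40) * 2366 * 192 / 1000
= 948.11 kN

948.11


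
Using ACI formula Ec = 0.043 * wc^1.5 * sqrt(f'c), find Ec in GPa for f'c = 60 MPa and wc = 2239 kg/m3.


Ec = 0.043 * 2239^1.5 * sqrt(60) / 1000
= 35.29 GPa

35.29


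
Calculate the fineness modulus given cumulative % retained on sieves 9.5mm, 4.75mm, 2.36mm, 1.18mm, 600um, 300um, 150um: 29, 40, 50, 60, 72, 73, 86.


FM = sum(cumulative % retained) / 100
= 410 / 100
= 4.1

4.1


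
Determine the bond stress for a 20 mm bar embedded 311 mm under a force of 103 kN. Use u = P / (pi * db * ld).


u = P / (pi * db * ld)
= 103 * 1000 / (pi * 20 * 311)
= 5.271 MPa

5.271


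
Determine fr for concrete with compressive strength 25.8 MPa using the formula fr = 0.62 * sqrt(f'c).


fr = 0.62 * sqrt(25.8)
= 3.149 MPa

3.149


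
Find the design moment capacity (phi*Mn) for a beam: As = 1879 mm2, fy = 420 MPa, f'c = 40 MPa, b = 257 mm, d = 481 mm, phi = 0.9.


a = As * fy / (0.85 * f'c * b)
= 1879 * 420 / (0.85 * 40 * 257)
= 90.3159 mm
Mn = As * fy * (d - a/2) / 10^6
= 343.9578 kN-m
phi*Mn = 0.9 * 343.9578 = 309.56 kN-m

309.56


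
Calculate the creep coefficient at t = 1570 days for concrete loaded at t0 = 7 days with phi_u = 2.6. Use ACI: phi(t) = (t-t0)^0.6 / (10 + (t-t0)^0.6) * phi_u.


dt = 1570 - 7 = 1563
phi = 1563^0.6 / (10 + 1563^0.6) * 2.6
= 2.319

2.319


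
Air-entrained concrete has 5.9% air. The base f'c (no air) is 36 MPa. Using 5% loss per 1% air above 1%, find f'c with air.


Strength loss = (5.9 - 1) * 5 = 24.5%
f'c = 36 * (1 - 24.5/100)
= 27.18 MPa

27.18


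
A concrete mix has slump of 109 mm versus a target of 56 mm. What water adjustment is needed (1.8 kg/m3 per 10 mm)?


Difference = 56 - 109 = -53 mm
Water adjustment = -53 * 1.8 / 10 = -9.5 kg/m3

-9.5


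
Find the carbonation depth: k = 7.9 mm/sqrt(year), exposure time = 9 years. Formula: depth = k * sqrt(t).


depth = k * sqrt(t)
= 7.9 * sqrt(9)
= 23.7 mm

23.7


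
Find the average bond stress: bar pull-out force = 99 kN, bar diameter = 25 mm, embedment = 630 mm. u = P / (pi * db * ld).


u = P / (pi * db * ld)
= 99 * 1000 / (pi * 25 * 630)
= 2.001 MPa

2.001


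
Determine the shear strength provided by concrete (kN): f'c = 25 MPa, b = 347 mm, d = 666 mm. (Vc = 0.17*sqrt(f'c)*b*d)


Vc = 0.17 * sqrt(25) * 347 * 666 / 1000
= 196.44 kN

196.44


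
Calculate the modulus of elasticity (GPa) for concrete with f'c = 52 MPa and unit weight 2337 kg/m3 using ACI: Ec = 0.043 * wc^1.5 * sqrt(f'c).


Ec = 0.043 * 2337^1.5 * sqrt(52) / 1000
= 35.03 GPa

35.03


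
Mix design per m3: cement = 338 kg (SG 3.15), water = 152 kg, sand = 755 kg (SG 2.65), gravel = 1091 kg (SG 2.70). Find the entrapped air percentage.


Vol cement = 338 / (3.15 * 1000) = 0.107302 m3
Vol water = 152 / 1000 = 0.152 m3
Vol sand = 755 / (2.65 * 1000) = 0.284906 m3
Vol gravel = 1091 / (2.70 * 1000) = 0.404074 m3
Total solid + water volume = 0.948281 m3
Air = (1 - 0.948281) * 100 = 5.17%

5.17


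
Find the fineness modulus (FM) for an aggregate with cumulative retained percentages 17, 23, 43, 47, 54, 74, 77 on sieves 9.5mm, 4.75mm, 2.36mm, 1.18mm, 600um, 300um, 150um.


FM = sum(cumulative % retained) / 100
= 335 / 100
= 3.35

3.35


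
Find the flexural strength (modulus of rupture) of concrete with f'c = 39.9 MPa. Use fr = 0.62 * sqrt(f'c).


fr = 0.62 * sqrt(39.9)
= 3.916 MPa

3.916


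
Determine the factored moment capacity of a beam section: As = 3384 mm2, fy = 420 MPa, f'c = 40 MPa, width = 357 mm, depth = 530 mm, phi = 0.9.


a = As * fy / (0.85 * f'c * b)
= 3384 * 420 / (0.85 * 40 * 357)
= 117.0934 mm
Mn = As * fy * (d - a/2) / 10^6
= 670.0671 kN-m
phi*Mn = 0.9 * 670.0671 = 603.06 kN-m

603.06


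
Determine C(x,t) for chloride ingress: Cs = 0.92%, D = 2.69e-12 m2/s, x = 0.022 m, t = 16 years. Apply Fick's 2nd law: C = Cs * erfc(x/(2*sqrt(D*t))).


t_seconds = 16 * 365.25 * 24 * 3600 = 504921600.0 s
arg = 0.022 / (2 * sqrt(2.69e-12 * 504921600.0))
= 0.2985
erfc(0.2985) = 0.6729
C = 0.92 * 0.6729 = 0.6191%

0.6191


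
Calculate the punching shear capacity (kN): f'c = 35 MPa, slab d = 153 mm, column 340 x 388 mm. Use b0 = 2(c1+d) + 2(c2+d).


b0 = 2*(340 + 153) + 2*(388 + 153) = 2068 mm
Vc = 0.33 * sqrt(35) * 2068 * 153 / 1000
= 617.72 kN

617.72


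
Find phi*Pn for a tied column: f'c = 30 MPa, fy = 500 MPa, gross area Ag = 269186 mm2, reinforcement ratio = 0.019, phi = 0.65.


Ast = rho * Ag = 0.019 * 269186 = 5114.534 mm2
phi*Pn = 0.65 * 0.80 * (0.85 * 30 * (269186 - 5114.534) + 500 * 5114.534) / 1000
= 4831.37 kN

4831.37


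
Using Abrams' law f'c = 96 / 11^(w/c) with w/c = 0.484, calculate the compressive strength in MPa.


f'c = 96 / 11^0.484
= 96 / 3.192
= 30.08 MPa

30.08


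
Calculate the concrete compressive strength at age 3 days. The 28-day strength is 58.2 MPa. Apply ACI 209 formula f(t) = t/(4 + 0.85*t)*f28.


f(3) = 3 / (4 + 0.85 * 3) * 58.2
= 3 / 6.55 * 58.2
= 26.66 MPa

26.66


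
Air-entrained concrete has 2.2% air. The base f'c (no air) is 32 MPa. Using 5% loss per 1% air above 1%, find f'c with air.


Strength loss = (2.2 - 1) * 5 = 6.0%
f'c = 32 * (1 - 6.0/100)
= 30.08 MPa

30.08


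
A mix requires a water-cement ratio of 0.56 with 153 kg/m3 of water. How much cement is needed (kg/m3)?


Cement = water / (w/c)
= 153 / 0.56
= 273.2 kg/m3

273.2


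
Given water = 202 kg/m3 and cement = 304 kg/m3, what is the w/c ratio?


w/c = water / cement
w/c = 202 / 304 = 0.664

0.664


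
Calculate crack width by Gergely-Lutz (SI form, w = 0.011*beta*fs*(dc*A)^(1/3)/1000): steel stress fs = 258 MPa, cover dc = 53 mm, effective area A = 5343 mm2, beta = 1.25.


w = 0.011 * beta * fs * (dc * A)^(1/3) / 1000
= 0.011 * 1.25 * 258 * (53 * 5343)^(1/3) / 1000
= 0.233 mm

0.233


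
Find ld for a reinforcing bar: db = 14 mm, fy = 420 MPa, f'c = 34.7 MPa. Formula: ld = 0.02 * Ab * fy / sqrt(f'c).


Ab = pi * 14^2 / 4 = 153.938 mm2
ld = 0.02 * 153.938 * 420 / sqrt(34.7)
= 219.5 mm

219.5


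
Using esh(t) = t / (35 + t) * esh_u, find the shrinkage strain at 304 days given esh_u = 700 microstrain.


esh(304) = 304 / (35 + 304) * 700
= 304 / 339 * 700
= 627.7 microstrain

627.7


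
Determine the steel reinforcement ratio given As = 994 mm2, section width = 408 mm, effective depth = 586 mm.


rho = As / (b * d)
= 994 / (408 * 586)
= 0.0042

0.0042


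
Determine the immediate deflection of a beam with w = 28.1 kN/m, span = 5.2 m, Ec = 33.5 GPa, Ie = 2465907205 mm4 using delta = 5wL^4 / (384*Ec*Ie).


Convert: L = 5.2 m = 5200 mm, Ec = 33.5 GPa = 33500 MPa
delta = 5 * 28.1 * 5200^4 / (384 * 33500 * 2465907205)
= 3.24 mm

3.24
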